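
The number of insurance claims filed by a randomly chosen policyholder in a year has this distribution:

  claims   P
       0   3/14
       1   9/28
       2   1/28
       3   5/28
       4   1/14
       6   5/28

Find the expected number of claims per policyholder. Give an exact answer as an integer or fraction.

16/7

E[X] = (3/14)·0 + (9/28)·1 + (1/28)·2 + (5/28)·3 + (1/14)·4 + (5/28)·6
     = 16/7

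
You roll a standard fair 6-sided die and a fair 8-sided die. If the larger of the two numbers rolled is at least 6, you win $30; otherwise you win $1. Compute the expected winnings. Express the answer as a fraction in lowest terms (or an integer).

715/48 dollars

E[payout] = (25/48)·1 + (23/48)·30 = 715/48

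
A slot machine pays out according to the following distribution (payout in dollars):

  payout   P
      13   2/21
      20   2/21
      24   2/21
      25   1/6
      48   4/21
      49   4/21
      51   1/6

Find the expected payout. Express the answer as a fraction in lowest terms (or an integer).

256/7 dollars

E[X] = (2/21)·13 + (2/21)·20 + (2/21)·24 + (1/6)·25 + (4/21)·48 + (4/21)·49 + (1/6)·51
     = 256/7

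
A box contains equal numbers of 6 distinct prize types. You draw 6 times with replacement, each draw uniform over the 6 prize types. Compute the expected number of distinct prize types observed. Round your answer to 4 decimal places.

Let Xⱼ=1 if type j appears at least once. P(Xⱼ=1) = 1 − ((6−1)/6)^6 = 31031/46656.
E[#distinct] = 6·31031/46656 = 31031/7776.
≈ 3.9906

3.9906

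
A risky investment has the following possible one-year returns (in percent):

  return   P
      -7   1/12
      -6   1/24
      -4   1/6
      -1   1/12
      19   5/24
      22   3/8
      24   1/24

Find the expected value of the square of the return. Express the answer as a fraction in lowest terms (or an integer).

E[X²] = (1/12)·49 + (1/24)·36 + (1/6)·16 + (1/12)·1 + (5/24)·361 + (3/8)·484 + (1/24)·576
     = 6937/24

6937/24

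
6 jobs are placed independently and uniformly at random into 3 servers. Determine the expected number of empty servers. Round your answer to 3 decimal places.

Let Xⱼ=1 if server j is empty. P(Xⱼ=1) = ((3-1)/3)^6 = 64/729.
By linearity, E[#empty] = 3·64/729 = 64/243.
≈ 0.263

0.263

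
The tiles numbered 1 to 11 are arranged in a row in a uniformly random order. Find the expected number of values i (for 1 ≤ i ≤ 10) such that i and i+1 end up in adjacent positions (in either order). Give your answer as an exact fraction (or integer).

20/11

For each i ∈ {1,…,10}, let Xᵢ = 1 if i and i+1 are adjacent. P(Xᵢ=1) = 2·(11−1)!/11! = 2/11.
By linearity, E[ΣXᵢ] = (10)·(2/11) = 20/11.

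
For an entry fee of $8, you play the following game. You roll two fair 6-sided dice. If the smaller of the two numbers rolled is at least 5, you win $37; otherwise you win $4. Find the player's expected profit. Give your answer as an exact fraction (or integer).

-1/3 dollars

E[payout] = (8/9)·4 + (1/9)·37 = 23/3
Expected profit = 23/3 − 8 = -1/3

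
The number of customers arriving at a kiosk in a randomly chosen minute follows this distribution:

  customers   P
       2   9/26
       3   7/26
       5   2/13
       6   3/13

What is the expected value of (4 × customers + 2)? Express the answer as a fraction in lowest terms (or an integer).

216/13

E[4x+2] = (9/26)·10 + (7/26)·14 + (2/13)·22 + (3/13)·26
     = 216/13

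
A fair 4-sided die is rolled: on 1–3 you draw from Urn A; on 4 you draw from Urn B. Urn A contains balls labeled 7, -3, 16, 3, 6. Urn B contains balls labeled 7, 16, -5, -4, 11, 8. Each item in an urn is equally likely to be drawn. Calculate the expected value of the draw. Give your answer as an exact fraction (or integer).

229/40

E[X | Urn A] = (7 − 3 + 16 + 3 + 6)/5 = 29/5
E[X | Urn B] = (7 + 16 − 5 − 4 + 11 + 8)/6 = 11/2
E[X] = (3/4)·29/5 + (1/4)·11/2 = 229/40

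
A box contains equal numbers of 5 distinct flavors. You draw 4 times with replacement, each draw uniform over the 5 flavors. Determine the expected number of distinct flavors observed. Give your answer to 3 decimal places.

2.952

Let Xⱼ=1 if type j appears at least once. P(Xⱼ=1) = 1 − ((5−1)/5)^4 = 369/625.
E[#distinct] = 5·369/625 = 369/125.
≈ 2.952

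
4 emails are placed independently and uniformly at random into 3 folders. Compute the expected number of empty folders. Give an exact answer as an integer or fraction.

Let Xⱼ=1 if folder j is empty. P(Xⱼ=1) = ((3-1)/3)^4 = 16/81.
By linearity, E[#empty] = 3·16/81 = 16/27.

16/27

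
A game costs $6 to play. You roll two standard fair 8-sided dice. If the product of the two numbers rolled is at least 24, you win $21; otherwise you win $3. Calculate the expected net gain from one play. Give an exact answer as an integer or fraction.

E[payout] = (5/8)·3 + (3/8)·21 = 39/4
Expected profit = 39/4 − 6 = 15/4

15/4 dollars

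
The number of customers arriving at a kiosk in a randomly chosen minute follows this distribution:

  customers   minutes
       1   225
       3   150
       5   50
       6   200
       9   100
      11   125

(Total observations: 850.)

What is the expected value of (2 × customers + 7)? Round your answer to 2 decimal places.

Total = 850, so P(customers=1) = 225/850, etc.
E[2x+7] = (9/34)·9 + (3/17)·13 + (1/17)·17 + (4/17)·19 + (2/17)·25 + (5/34)·29
     = 295/17 ≈ 17.35

17.35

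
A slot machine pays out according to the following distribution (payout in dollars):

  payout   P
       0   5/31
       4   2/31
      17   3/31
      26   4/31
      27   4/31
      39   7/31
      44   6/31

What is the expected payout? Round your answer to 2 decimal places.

E[X] = (5/31)·0 + (2/31)·4 + (3/31)·17 + (4/31)·26 + (4/31)·27 + (7/31)·39 + (6/31)·44
     = 808/31 ≈ 26.06

$26.06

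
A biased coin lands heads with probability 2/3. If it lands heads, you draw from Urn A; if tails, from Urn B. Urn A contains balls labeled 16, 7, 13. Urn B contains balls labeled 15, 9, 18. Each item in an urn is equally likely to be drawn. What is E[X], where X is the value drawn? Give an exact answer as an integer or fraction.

38/3

E[X | Urn A] = (16 + 7 + 13)/3 = 12
E[X | Urn B] = (15 + 9 + 18)/3 = 14
E[X] = (2/3)·12 + (1/3)·14 = 38/3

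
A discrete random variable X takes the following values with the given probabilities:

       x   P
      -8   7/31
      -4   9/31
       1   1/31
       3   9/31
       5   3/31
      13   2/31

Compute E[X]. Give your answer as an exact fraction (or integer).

-23/31

E[X] = (7/31)·(-8) + (9/31)·(-4) + (1/31)·1 + (9/31)·3 + (3/31)·5 + (2/31)·13
     = -23/31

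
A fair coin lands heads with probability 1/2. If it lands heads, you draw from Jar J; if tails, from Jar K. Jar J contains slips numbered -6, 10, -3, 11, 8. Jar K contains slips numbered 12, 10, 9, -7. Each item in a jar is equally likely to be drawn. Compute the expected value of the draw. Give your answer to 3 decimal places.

E[X | Jar J] = (-6 + 10 − 3 + 11 + 8)/5 = 4
E[X | Jar K] = (12 + 10 + 9 − 7)/4 = 6
E[X] = (1/2)·4 + (1/2)·6 = 5 ≈ 5.000

5.000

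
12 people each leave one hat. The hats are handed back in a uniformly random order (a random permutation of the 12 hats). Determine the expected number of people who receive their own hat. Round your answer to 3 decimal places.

1.000

Let Xᵢ = 1 if person i gets their own hat. For each i, P(Xᵢ=1) = 1/12.
By linearity of expectation, E[X₁+…+X_12] = 12·(1/12) = 1.
≈ 1.000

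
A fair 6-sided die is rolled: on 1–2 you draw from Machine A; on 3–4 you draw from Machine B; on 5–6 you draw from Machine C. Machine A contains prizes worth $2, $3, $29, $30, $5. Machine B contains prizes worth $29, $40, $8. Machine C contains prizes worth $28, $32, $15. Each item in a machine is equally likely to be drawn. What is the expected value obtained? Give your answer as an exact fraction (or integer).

967/45 dollars

E[X | Machine A] = (2 + 3 + 29 + 30 + 5)/5 = 69/5
E[X | Machine B] = (29 + 40 + 8)/3 = 77/3
E[X | Machine C] = (28 + 32 + 15)/3 = 25
E[X] = (1/3)·69/5 + (1/3)·77/3 + (1/3)·25 = 967/45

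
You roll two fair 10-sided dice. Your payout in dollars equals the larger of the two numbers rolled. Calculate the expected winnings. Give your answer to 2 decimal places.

$7.15

Distribution of the larger of the two numbers rolled: 1 w.p. 1/100, 2 w.p. 3/100, 3 w.p. 1/20, 4 w.p. 7/100, 5 w.p. 9/100, 6 w.p. 11/100, …
E[payout] = (1/100)·1 + (3/100)·2 + (1/20)·3 + (7/100)·4 + (9/100)·5 + (11/100)·6 + (13/100)·7 + (3/20)·8 + (17/100)·9 + (19/100)·10 = 143/20
≈ $7.15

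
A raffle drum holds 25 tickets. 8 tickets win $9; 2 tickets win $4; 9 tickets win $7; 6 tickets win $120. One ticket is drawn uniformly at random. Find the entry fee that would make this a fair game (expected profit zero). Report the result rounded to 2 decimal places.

E[payout] = (8/25)·9 + (2/25)·4 + (9/25)·7 + (6/25)·120 = 863/25
Fair fee = E[payout] = 863/25 ≈ $34.52

$34.52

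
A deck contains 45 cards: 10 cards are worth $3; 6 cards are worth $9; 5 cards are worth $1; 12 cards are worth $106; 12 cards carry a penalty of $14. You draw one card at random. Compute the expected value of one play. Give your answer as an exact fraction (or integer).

E[payout] = (10/45)·3 + (6/45)·9 + (5/45)·1 + (12/45)·106 + (12/45)·(-14) = 1193/45

1193/45 dollars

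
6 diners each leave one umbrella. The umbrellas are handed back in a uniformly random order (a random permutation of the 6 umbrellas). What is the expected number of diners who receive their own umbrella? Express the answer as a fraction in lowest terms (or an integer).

Let Xᵢ = 1 if person i gets their own umbrella. For each i, P(Xᵢ=1) = 1/6.
By linearity of expectation, E[X₁+…+X_6] = 6·(1/6) = 1.

1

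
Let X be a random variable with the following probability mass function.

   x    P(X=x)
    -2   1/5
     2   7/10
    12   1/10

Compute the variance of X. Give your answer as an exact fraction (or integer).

E[X] = (1/5)·(-2) + (7/10)·2 + (1/10)·12 = 11/5
E[X²] = (1/5)·4 + (7/10)·4 + (1/10)·144 = 18
Var(X) = 18 − (11/5)² = 329/25

329/25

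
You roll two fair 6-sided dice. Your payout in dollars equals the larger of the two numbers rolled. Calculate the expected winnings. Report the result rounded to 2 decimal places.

Distribution of the larger of the two numbers rolled: 1 w.p. 1/36, 2 w.p. 1/12, 3 w.p. 5/36, 4 w.p. 7/36, 5 w.p. 1/4, 6 w.p. 11/36
E[payout] = (1/36)·1 + (1/12)·2 + (5/36)·3 + (7/36)·4 + (1/4)·5 + (11/36)·6 = 161/36
≈ $4.47

$4.47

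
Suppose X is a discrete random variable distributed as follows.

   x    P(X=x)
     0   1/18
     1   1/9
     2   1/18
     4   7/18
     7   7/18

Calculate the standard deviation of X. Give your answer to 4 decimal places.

E[X] = 9/2, E[X²] = 461/18
Var(X) = E[X²] − (E[X])² = 461/18 − 81/4 = 193/36
SD(X) = √(193/36) ≈ 2.3154

2.3154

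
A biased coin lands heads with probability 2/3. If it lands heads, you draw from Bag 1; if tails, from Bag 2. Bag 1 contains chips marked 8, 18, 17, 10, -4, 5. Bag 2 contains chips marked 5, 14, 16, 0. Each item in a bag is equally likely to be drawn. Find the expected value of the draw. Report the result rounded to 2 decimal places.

E[X | Bag 1] = (8 + 18 + 17 + 10 − 4 + 5)/6 = 9
E[X | Bag 2] = (5 + 14 + 16 + 0)/4 = 35/4
E[X] = (2/3)·9 + (1/3)·35/4 = 107/12 ≈ 8.92

8.92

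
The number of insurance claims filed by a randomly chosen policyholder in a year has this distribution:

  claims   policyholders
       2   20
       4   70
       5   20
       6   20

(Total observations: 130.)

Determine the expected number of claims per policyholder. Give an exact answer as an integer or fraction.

Total = 130, so P(claims=2) = 20/130, etc.
E[X] = (2/13)·2 + (7/13)·4 + (2/13)·5 + (2/13)·6
     = 54/13

54/13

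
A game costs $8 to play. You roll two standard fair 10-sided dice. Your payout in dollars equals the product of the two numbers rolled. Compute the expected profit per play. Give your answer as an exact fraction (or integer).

Distribution of the product of the two numbers rolled: 1 w.p. 1/100, 2 w.p. 1/50, 3 w.p. 1/50, 4 w.p. 3/100, 5 w.p. 1/50, 6 w.p. 1/25, …
E[payout] = (1/100)·1 + (1/50)·2 + (1/50)·3 + (3/100)·4 + (1/50)·5 + (1/25)·6 + (1/50)·7 + (1/25)·8 + (3/100)·9 + (1/25)·10 + (1/25)·12 + (1/50)·14 + (1/50)·15 + (3/100)·16 + (1/25)·18 + (1/25)·20 + (1/50)·21 + (1/25)·24 + (1/100)·25 + (1/50)·27 + (1/50)·28 + (1/25)·30 + (1/50)·32 + (1/50)·35 + (3/100)·36 + (1/25)·40 + (1/50)·42 + (1/50)·45 + (1/50)·48 + (1/100)·49 + (1/50)·50 + (1/50)·54 + (1/50)·56 + (1/50)·60 + (1/50)·63 + (1/100)·64 + (1/50)·70 + (1/50)·72 + (1/50)·80 + (1/100)·81 + (1/50)·90 + (1/100)·100 = 121/4
Expected profit = 121/4 − 8 = 89/4

89/4 dollars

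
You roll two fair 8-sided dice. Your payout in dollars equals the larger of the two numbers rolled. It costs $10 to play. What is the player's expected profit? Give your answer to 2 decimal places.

Distribution of the larger of the two numbers rolled: 1 w.p. 1/64, 2 w.p. 3/64, 3 w.p. 5/64, 4 w.p. 7/64, 5 w.p. 9/64, 6 w.p. 11/64, …
E[payout] = (1/64)·1 + (3/64)·2 + (5/64)·3 + (7/64)·4 + (9/64)·5 + (11/64)·6 + (13/64)·7 + (15/64)·8 = 93/16
Expected profit = 93/16 − 10 = -67/16 ≈ -$4.19

-$4.19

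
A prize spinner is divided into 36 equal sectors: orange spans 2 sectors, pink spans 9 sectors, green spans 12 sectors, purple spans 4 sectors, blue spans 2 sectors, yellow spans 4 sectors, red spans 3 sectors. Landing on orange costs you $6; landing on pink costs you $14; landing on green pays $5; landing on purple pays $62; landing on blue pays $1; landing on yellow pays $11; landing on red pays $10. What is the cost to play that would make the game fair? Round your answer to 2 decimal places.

E[payout] = (2/36)·(-6) + (9/36)·(-14) + (12/36)·5 + (4/36)·62 + (2/36)·1 + (4/36)·11 + (3/36)·10 = 41/6
Fair fee = E[payout] = 41/6 ≈ $6.83

$6.83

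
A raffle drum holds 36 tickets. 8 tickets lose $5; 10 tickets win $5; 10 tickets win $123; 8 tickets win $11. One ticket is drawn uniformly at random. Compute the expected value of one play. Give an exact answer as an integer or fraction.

E[payout] = (8/36)·(-5) + (10/36)·5 + (10/36)·123 + (8/36)·11 = 332/9

332/9 dollars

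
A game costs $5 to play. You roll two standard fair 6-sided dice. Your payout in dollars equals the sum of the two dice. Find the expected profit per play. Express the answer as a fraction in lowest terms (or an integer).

$2

Distribution of the sum of the two dice: 2 w.p. 1/36, 3 w.p. 1/18, 4 w.p. 1/12, 5 w.p. 1/9, 6 w.p. 5/36, 7 w.p. 1/6, …
E[payout] = (1/36)·2 + (1/18)·3 + (1/12)·4 + (1/9)·5 + (5/36)·6 + (1/6)·7 + (5/36)·8 + (1/9)·9 + (1/12)·10 + (1/18)·11 + (1/36)·12 = 7
Expected profit = 7 − 5 = 2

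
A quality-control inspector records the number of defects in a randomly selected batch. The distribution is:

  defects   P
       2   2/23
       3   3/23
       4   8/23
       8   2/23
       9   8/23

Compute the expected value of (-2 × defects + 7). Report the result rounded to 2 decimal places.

-4.57

E[-2x+7] = (2/23)·3 + (3/23)·1 + (8/23)·(-1) + (2/23)·(-9) + (8/23)·(-11)
     = -105/23 ≈ -4.57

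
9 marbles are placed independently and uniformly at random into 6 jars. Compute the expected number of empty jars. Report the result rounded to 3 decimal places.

Let Xⱼ=1 if jar j is empty. P(Xⱼ=1) = ((6-1)/6)^9 = 1953125/10077696.
By linearity, E[#empty] = 6·1953125/10077696 = 1953125/1679616.
≈ 1.163

1.163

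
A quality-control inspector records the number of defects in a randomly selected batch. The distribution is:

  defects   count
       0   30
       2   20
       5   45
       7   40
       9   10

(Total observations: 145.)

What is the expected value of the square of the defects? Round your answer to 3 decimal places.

27.414

Total = 145, so P(defects=0) = 30/145, etc.
E[X²] = (6/29)·0 + (4/29)·4 + (9/29)·25 + (8/29)·49 + (2/29)·81
     = 795/29 ≈ 27.414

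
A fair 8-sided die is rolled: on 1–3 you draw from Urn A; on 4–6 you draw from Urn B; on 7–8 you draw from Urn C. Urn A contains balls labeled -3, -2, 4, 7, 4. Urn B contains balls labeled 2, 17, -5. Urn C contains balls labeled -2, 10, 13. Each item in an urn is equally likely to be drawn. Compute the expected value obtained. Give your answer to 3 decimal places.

4.250

E[X | Urn A] = (-3 − 2 + 4 + 7 + 4)/5 = 2
E[X | Urn B] = (2 + 17 − 5)/3 = 14/3
E[X | Urn C] = (-2 + 10 + 13)/3 = 7
E[X] = (3/8)·2 + (3/8)·14/3 + (1/4)·7 = 17/4 ≈ 4.250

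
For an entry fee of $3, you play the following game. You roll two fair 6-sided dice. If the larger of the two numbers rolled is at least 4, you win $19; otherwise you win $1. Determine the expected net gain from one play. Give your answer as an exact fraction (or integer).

23/2 dollars

E[payout] = (1/4)·1 + (3/4)·19 = 29/2
Expected profit = 29/2 − 3 = 23/2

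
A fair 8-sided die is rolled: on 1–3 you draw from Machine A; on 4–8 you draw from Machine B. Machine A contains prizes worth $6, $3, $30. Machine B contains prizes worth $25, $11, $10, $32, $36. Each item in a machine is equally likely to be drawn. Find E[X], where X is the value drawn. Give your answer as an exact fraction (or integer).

E[X | Machine A] = (6 + 3 + 30)/3 = 13
E[X | Machine B] = (25 + 11 + 10 + 32 + 36)/5 = 114/5
E[X] = (3/8)·13 + (5/8)·114/5 = 153/8

153/8 dollars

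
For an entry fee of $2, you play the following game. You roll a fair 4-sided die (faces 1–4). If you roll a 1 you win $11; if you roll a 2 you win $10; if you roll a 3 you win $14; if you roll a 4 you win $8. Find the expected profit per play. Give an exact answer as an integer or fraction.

E[payout] = (1/4)·8 + (1/4)·10 + (1/4)·11 + (1/4)·14 = 43/4
Expected profit = 43/4 − 2 = 35/4

35/4 dollars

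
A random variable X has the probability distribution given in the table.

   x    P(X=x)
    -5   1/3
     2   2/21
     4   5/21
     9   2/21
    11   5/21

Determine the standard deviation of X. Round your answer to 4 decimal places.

6.3507

E[X] = 62/21, E[X²] = 1030/21
Var(X) = E[X²] − (E[X])² = 1030/21 − 3844/441 = 17786/441
SD(X) = √(17786/441) ≈ 6.3507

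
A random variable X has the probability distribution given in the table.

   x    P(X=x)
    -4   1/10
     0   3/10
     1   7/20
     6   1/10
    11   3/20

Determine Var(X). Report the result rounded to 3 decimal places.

E[X] = (1/10)·(-4) + (3/10)·0 + (7/20)·1 + (1/10)·6 + (3/20)·11 = 11/5
E[X²] = (1/10)·16 + (3/10)·0 + (7/20)·1 + (1/10)·36 + (3/20)·121 = 237/10
Var(X) = 237/10 − (11/5)² = 943/50 ≈ 18.860

18.860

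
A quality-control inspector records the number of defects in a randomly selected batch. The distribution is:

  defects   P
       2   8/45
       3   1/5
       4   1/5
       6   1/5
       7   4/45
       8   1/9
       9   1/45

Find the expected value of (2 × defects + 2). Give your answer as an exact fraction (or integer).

34/3

E[2x+2] = (8/45)·6 + (1/5)·8 + (1/5)·10 + (1/5)·14 + (4/45)·16 + (1/9)·18 + (1/45)·20
     = 34/3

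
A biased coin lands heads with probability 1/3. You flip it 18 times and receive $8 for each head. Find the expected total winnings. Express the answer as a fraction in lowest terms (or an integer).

$48

E[#heads] = 18·1/3 = 6 (linearity over flips).
E[winnings] = 8·6 = 48.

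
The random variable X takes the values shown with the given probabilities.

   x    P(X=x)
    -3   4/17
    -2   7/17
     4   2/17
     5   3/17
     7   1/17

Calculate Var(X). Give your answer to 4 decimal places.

12.8858

E[X] = (4/17)·(-3) + (7/17)·(-2) + (2/17)·4 + (3/17)·5 + (1/17)·7 = 4/17
E[X²] = (4/17)·9 + (7/17)·4 + (2/17)·16 + (3/17)·25 + (1/17)·49 = 220/17
Var(X) = 220/17 − (4/17)² = 3724/289 ≈ 12.8858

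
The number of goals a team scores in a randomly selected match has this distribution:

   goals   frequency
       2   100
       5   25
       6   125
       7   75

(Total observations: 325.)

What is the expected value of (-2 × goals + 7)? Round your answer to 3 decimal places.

-2.846

Total = 325, so P(goals=2) = 100/325, etc.
E[-2x+7] = (4/13)·3 + (1/13)·(-3) + (5/13)·(-5) + (3/13)·(-7)
     = -37/13 ≈ -2.846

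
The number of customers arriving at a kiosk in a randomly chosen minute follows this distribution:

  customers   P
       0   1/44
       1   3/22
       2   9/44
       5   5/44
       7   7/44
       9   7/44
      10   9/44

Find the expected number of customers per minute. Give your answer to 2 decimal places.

E[X] = (1/44)·0 + (3/22)·1 + (9/44)·2 + (5/44)·5 + (7/44)·7 + (7/44)·9 + (9/44)·10
     = 251/44 ≈ 5.70

5.70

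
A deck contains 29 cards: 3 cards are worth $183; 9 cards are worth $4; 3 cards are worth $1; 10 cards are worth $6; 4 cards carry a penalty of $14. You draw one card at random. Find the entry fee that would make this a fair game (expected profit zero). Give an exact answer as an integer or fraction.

592/29 dollars

E[payout] = (3/29)·183 + (9/29)·4 + (3/29)·1 + (10/29)·6 + (4/29)·(-14) = 592/29
Fair fee = E[payout] = 592/29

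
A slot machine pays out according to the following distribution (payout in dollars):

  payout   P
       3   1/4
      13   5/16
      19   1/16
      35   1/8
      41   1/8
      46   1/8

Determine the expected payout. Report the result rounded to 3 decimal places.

E[X] = (1/4)·3 + (5/16)·13 + (1/16)·19 + (1/8)·35 + (1/8)·41 + (1/8)·46
     = 85/4 ≈ 21.250

$21.250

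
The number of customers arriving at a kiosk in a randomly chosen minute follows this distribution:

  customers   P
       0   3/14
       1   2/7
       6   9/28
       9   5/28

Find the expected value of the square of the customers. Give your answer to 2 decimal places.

26.32

E[X²] = (3/14)·0 + (2/7)·1 + (9/28)·36 + (5/28)·81
     = 737/28 ≈ 26.32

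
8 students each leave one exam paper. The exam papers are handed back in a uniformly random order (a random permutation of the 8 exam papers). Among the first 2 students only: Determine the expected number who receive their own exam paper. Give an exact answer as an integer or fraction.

Let Xᵢ = 1 if person i gets their own exam paper. For each i, P(Xᵢ=1) = 1/8.
By linearity of expectation, E[X₁+…+X_2] = 2·(1/8) = 1/4.

1/4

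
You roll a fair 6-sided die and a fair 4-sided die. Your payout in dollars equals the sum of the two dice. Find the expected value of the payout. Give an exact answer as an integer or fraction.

$6

Distribution of the sum of the two dice: 2 w.p. 1/24, 3 w.p. 1/12, 4 w.p. 1/8, 5 w.p. 1/6, 6 w.p. 1/6, 7 w.p. 1/6, …
E[payout] = (1/24)·2 + (1/12)·3 + (1/8)·4 + (1/6)·5 + (1/6)·6 + (1/6)·7 + (1/8)·8 + (1/12)·9 + (1/24)·10 = 6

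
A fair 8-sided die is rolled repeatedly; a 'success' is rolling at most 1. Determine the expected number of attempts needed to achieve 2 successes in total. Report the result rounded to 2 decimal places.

16.00

By linearity (sum of 2 independent geometric waits), E[trials] = 2/p = 2/(1/8) = 16.
≈ 16.00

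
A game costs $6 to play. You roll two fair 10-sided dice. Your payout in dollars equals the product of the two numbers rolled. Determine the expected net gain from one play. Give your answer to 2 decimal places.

$24.25

Distribution of the product of the two numbers rolled: 1 w.p. 1/100, 2 w.p. 1/50, 3 w.p. 1/50, 4 w.p. 3/100, 5 w.p. 1/50, 6 w.p. 1/25, …
E[payout] = (1/100)·1 + (1/50)·2 + (1/50)·3 + (3/100)·4 + (1/50)·5 + (1/25)·6 + (1/50)·7 + (1/25)·8 + (3/100)·9 + (1/25)·10 + (1/25)·12 + (1/50)·14 + (1/50)·15 + (3/100)·16 + (1/25)·18 + (1/25)·20 + (1/50)·21 + (1/25)·24 + (1/100)·25 + (1/50)·27 + (1/50)·28 + (1/25)·30 + (1/50)·32 + (1/50)·35 + (3/100)·36 + (1/25)·40 + (1/50)·42 + (1/50)·45 + (1/50)·48 + (1/100)·49 + (1/50)·50 + (1/50)·54 + (1/50)·56 + (1/50)·60 + (1/50)·63 + (1/100)·64 + (1/50)·70 + (1/50)·72 + (1/50)·80 + (1/100)·81 + (1/50)·90 + (1/100)·100 = 121/4
Expected profit = 121/4 − 6 = 97/4 ≈ $24.25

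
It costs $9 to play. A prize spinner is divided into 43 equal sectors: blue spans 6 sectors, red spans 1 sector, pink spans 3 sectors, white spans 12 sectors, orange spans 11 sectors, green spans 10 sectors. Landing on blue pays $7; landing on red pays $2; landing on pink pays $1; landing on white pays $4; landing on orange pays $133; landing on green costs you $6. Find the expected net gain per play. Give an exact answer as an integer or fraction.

E[payout] = (6/43)·7 + (1/43)·2 + (3/43)·1 + (12/43)·4 + (11/43)·133 + (10/43)·(-6) = 1498/43
Expected profit = 1498/43 − 9 = 1111/43

1111/43 dollars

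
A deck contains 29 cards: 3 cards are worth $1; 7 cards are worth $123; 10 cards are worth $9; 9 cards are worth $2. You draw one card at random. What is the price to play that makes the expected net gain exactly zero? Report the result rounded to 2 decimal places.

E[payout] = (3/29)·1 + (7/29)·123 + (10/29)·9 + (9/29)·2 = 972/29
Fair fee = E[payout] = 972/29 ≈ $33.52

$33.52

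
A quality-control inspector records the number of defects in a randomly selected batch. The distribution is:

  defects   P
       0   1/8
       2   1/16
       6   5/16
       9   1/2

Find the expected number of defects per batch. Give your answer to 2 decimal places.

6.50

E[X] = (1/8)·0 + (1/16)·2 + (5/16)·6 + (1/2)·9
     = 13/2 ≈ 6.50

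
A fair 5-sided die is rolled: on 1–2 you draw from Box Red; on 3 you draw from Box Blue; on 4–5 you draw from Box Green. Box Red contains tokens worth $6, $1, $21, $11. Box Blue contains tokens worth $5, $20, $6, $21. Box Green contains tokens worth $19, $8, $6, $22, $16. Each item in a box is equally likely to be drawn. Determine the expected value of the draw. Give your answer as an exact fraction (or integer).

609/50 dollars

E[X | Box Red] = (6 + 1 + 21 + 11)/4 = 39/4
E[X | Box Blue] = (5 + 20 + 6 + 21)/4 = 13
E[X | Box Green] = (19 + 8 + 6 + 22 + 16)/5 = 71/5
E[X] = (2/5)·39/4 + (1/5)·13 + (2/5)·71/5 = 609/50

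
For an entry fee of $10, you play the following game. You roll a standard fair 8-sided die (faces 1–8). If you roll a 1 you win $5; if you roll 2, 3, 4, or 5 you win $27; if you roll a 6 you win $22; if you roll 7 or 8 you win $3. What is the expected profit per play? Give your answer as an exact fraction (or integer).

E[payout] = (1/4)·3 + (1/8)·5 + (1/8)·22 + (1/2)·27 = 141/8
Expected profit = 141/8 − 10 = 61/8

61/8 dollars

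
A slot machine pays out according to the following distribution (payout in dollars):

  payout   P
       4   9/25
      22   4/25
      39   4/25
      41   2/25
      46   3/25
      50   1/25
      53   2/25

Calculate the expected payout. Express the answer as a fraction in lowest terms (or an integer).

E[X] = (9/25)·4 + (4/25)·22 + (4/25)·39 + (2/25)·41 + (3/25)·46 + (1/25)·50 + (2/25)·53
     = 656/25

656/25 dollars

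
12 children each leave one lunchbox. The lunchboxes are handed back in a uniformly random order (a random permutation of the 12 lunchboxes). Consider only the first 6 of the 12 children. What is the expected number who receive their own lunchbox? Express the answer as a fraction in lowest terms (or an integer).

Let Xᵢ = 1 if person i gets their own lunchbox. For each i, P(Xᵢ=1) = 1/12.
By linearity of expectation, E[X₁+…+X_6] = 6·(1/12) = 1/2.

1/2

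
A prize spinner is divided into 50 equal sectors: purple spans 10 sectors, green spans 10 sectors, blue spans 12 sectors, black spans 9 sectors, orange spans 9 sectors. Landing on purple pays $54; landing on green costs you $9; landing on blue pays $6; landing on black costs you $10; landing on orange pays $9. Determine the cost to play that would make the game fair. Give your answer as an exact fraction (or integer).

513/50 dollars

E[payout] = (10/50)·54 + (10/50)·(-9) + (12/50)·6 + (9/50)·(-10) + (9/50)·9 = 513/50
Fair fee = E[payout] = 513/50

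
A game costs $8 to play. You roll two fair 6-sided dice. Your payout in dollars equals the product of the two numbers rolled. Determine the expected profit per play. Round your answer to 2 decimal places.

Distribution of the product of the two numbers rolled: 1 w.p. 1/36, 2 w.p. 1/18, 3 w.p. 1/18, 4 w.p. 1/12, 5 w.p. 1/18, 6 w.p. 1/9, …
E[payout] = (1/36)·1 + (1/18)·2 + (1/18)·3 + (1/12)·4 + (1/18)·5 + (1/9)·6 + (1/18)·8 + (1/36)·9 + (1/18)·10 + (1/9)·12 + (1/18)·15 + (1/36)·16 + (1/18)·18 + (1/18)·20 + (1/18)·24 + (1/36)·25 + (1/18)·30 + (1/36)·36 = 49/4
Expected profit = 49/4 − 8 = 17/4 ≈ $4.25

$4.25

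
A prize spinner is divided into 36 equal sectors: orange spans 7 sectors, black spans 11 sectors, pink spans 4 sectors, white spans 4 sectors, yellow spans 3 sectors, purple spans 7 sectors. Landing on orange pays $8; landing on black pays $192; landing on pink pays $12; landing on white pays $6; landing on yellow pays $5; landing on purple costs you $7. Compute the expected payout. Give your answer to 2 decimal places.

$61.28

E[payout] = (7/36)·8 + (11/36)·192 + (4/36)·12 + (4/36)·6 + (3/36)·5 + (7/36)·(-7) = 1103/18
≈ $61.28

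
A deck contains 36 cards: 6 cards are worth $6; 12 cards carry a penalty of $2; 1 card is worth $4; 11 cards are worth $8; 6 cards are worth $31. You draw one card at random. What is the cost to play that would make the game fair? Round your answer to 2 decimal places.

$8.06

E[payout] = (6/36)·6 + (12/36)·(-2) + (1/36)·4 + (11/36)·8 + (6/36)·31 = 145/18
Fair fee = E[payout] = 145/18 ≈ $8.06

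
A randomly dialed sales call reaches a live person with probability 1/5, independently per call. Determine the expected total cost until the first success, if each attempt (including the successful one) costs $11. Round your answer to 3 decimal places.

E[#attempts] = 1/p = 5; E[cost] = 11·5 = 55.
≈ 55.000

$55.000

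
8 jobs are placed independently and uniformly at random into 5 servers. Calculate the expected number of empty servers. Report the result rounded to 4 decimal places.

Let Xⱼ=1 if server j is empty. P(Xⱼ=1) = ((5-1)/5)^8 = 65536/390625.
By linearity, E[#empty] = 5·65536/390625 = 65536/78125.
≈ 0.8389

0.8389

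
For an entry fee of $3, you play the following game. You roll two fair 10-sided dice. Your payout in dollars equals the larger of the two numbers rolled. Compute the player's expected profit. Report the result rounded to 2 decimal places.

Distribution of the larger of the two numbers rolled: 1 w.p. 1/100, 2 w.p. 3/100, 3 w.p. 1/20, 4 w.p. 7/100, 5 w.p. 9/100, 6 w.p. 11/100, …
E[payout] = (1/100)·1 + (3/100)·2 + (1/20)·3 + (7/100)·4 + (9/100)·5 + (11/100)·6 + (13/100)·7 + (3/20)·8 + (17/100)·9 + (19/100)·10 = 143/20
Expected profit = 143/20 − 3 = 83/20 ≈ $4.15

$4.15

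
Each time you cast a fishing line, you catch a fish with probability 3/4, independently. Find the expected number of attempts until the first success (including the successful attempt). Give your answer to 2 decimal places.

1.33

For a geometric distribution, E[trials] = 1/p = 1/(3/4) = 4/3.
≈ 1.33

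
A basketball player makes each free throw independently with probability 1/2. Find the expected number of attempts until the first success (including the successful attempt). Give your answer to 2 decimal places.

2.00

For a geometric distribution, E[trials] = 1/p = 1/(1/2) = 2.
≈ 2.00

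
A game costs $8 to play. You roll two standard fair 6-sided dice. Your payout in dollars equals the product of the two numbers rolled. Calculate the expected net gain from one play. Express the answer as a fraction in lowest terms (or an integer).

Distribution of the product of the two numbers rolled: 1 w.p. 1/36, 2 w.p. 1/18, 3 w.p. 1/18, 4 w.p. 1/12, 5 w.p. 1/18, 6 w.p. 1/9, …
E[payout] = (1/36)·1 + (1/18)·2 + (1/18)·3 + (1/12)·4 + (1/18)·5 + (1/9)·6 + (1/18)·8 + (1/36)·9 + (1/18)·10 + (1/9)·12 + (1/18)·15 + (1/36)·16 + (1/18)·18 + (1/18)·20 + (1/18)·24 + (1/36)·25 + (1/18)·30 + (1/36)·36 = 49/4
Expected profit = 49/4 − 8 = 17/4

17/4 dollars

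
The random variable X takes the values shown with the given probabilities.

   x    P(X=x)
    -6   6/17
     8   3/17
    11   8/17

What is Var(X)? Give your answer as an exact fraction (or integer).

17616/289

E[X] = (6/17)·(-6) + (3/17)·8 + (8/17)·11 = 76/17
E[X²] = (6/17)·36 + (3/17)·64 + (8/17)·121 = 1376/17
Var(X) = 1376/17 − (76/17)² = 17616/289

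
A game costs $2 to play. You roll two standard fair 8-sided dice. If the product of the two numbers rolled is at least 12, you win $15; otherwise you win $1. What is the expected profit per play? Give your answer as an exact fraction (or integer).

E[payout] = (23/64)·1 + (41/64)·15 = 319/32
Expected profit = 319/32 − 2 = 255/32

255/32 dollars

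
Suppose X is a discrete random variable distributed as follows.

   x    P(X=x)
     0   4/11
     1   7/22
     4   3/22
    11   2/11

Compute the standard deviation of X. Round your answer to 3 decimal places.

4.037

E[X] = 63/22, E[X²] = 49/2
Var(X) = E[X²] − (E[X])² = 49/2 − 3969/484 = 7889/484
SD(X) = √(7889/484) ≈ 4.037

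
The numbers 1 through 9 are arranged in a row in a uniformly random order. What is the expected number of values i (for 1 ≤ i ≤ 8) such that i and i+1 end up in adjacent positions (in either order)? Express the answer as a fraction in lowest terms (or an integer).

For each i ∈ {1,…,8}, let Xᵢ = 1 if i and i+1 are adjacent. P(Xᵢ=1) = 2·(9−1)!/9! = 2/9.
By linearity, E[ΣXᵢ] = (8)·(2/9) = 16/9.

16/9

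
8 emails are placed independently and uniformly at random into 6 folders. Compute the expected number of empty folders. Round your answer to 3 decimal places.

1.395

Let Xⱼ=1 if folder j is empty. P(Xⱼ=1) = ((6-1)/6)^8 = 390625/1679616.
By linearity, E[#empty] = 6·390625/1679616 = 390625/279936.
≈ 1.395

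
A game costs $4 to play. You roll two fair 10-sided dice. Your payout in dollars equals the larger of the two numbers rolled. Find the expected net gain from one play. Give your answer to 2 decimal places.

$3.15

Distribution of the larger of the two numbers rolled: 1 w.p. 1/100, 2 w.p. 3/100, 3 w.p. 1/20, 4 w.p. 7/100, 5 w.p. 9/100, 6 w.p. 11/100, …
E[payout] = (1/100)·1 + (3/100)·2 + (1/20)·3 + (7/100)·4 + (9/100)·5 + (11/100)·6 + (13/100)·7 + (3/20)·8 + (17/100)·9 + (19/100)·10 = 143/20
Expected profit = 143/20 − 4 = 63/20 ≈ $3.15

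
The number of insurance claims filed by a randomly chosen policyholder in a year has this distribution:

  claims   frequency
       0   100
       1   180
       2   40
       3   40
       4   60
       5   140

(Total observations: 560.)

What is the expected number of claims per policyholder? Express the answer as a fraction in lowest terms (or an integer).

Total = 560, so P(claims=0) = 100/560, etc.
E[X] = (5/28)·0 + (9/28)·1 + (1/14)·2 + (1/14)·3 + (3/28)·4 + (1/4)·5
     = 33/14

33/14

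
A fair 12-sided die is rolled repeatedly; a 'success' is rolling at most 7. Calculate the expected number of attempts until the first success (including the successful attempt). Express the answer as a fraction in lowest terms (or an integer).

For a geometric distribution, E[trials] = 1/p = 1/(7/12) = 12/7.

12/7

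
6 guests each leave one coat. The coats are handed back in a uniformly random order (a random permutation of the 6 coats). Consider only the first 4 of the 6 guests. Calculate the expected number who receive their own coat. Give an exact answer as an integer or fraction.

Let Xᵢ = 1 if person i gets their own coat. For each i, P(Xᵢ=1) = 1/6.
By linearity of expectation, E[X₁+…+X_4] = 4·(1/6) = 2/3.

2/3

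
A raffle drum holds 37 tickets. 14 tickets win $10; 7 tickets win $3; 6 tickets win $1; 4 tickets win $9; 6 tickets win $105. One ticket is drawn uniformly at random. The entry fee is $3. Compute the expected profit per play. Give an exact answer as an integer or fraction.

E[payout] = (14/37)·10 + (7/37)·3 + (6/37)·1 + (4/37)·9 + (6/37)·105 = 833/37
Expected profit = 833/37 − 3 = 722/37

722/37 dollars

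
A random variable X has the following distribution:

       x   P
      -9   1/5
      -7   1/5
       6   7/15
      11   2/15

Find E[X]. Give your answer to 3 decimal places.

E[X] = (1/5)·(-9) + (1/5)·(-7) + (7/15)·6 + (2/15)·11
     = 16/15 ≈ 1.067

1.067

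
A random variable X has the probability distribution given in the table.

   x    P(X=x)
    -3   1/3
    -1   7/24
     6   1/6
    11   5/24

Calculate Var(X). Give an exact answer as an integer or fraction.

E[X] = (1/3)·(-3) + (7/24)·(-1) + (1/6)·6 + (5/24)·11 = 2
E[X²] = (1/3)·9 + (7/24)·1 + (1/6)·36 + (5/24)·121 = 69/2
Var(X) = 69/2 − (2)² = 61/2

61/2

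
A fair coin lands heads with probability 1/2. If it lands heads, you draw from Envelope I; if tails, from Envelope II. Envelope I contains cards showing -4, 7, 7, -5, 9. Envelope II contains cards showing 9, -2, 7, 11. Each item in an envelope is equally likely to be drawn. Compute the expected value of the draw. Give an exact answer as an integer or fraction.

E[X | Envelope I] = (-4 + 7 + 7 − 5 + 9)/5 = 14/5
E[X | Envelope II] = (9 − 2 + 7 + 11)/4 = 25/4
E[X] = (1/2)·14/5 + (1/2)·25/4 = 181/40

181/40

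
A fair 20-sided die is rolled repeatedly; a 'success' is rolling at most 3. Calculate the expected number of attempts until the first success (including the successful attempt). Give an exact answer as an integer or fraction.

20/3

For a geometric distribution, E[trials] = 1/p = 1/(3/20) = 20/3.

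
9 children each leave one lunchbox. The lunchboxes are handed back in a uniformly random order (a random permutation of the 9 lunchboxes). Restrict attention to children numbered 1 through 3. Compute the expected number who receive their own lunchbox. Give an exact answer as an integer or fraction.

1/3

Let Xᵢ = 1 if person i gets their own lunchbox. For each i, P(Xᵢ=1) = 1/9.
By linearity of expectation, E[X₁+…+X_3] = 3·(1/9) = 1/3.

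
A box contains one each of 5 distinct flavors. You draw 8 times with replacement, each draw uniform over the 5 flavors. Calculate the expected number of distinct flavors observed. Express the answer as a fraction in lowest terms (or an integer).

Let Xⱼ=1 if type j appears at least once. P(Xⱼ=1) = 1 − ((5−1)/5)^8 = 325089/390625.
E[#distinct] = 5·325089/390625 = 325089/78125.

325089/78125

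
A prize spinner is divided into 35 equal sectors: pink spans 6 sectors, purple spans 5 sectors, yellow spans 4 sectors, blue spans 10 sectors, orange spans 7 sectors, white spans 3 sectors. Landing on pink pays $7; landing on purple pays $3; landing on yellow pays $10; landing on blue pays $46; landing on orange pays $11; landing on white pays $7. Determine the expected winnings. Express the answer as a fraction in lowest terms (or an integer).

131/7 dollars

E[payout] = (6/35)·7 + (5/35)·3 + (4/35)·10 + (10/35)·46 + (7/35)·11 + (3/35)·7 = 131/7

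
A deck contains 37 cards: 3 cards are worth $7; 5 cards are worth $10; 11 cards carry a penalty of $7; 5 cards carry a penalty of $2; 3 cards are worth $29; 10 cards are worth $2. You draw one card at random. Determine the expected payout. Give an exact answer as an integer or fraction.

E[payout] = (3/37)·7 + (5/37)·10 + (11/37)·(-7) + (5/37)·(-2) + (3/37)·29 + (10/37)·2 = 91/37

91/37 dollars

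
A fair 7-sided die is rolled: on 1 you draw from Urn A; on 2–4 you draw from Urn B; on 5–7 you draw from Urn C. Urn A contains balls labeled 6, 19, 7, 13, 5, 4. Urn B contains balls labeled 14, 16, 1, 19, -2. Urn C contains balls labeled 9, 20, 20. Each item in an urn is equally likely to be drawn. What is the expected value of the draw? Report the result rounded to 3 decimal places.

E[X | Urn A] = (6 + 19 + 7 + 13 + 5 + 4)/6 = 9
E[X | Urn B] = (14 + 16 + 1 + 19 − 2)/5 = 48/5
E[X | Urn C] = (9 + 20 + 20)/3 = 49/3
E[X] = (1/7)·9 + (3/7)·48/5 + (3/7)·49/3 = 62/5 ≈ 12.400

12.400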